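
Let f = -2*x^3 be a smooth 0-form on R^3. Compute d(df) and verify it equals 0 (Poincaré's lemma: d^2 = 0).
d(df) = 0

Step 1: df = sum_i (∂f/∂x_i) dx_i = (-6*x^2) dx + (0) dy + (0) dz.
Step 2: Apply d again. Using the 1-form formula, the coefficient of dx ∧ dy in d(df) is ∂^2 f/∂x ∂y - ∂^2 f/∂y ∂x = (0) - (0) = 0 (equality of mixed partials for smooth f).
Similarly for dx ∧ dz and dy ∧ dz — all coefficients vanish. So d(df) = 0.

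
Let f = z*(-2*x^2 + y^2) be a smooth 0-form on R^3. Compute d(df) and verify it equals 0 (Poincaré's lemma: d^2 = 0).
d(df) = 0

Step 1: df = sum_i (∂f/∂x_i) dx_i = (-4*x*z) dx + (2*y*z) dy + (-2*x^2 + y^2) dz.
Step 2: Apply d again. Using the 1-form formula, the coefficient of dx ∧ dy in d(df) is ∂^2 f/∂x ∂y - ∂^2 f/∂y ∂x = (0) - (0) = 0 (equality of mixed partials for smooth f).
Similarly for dx ∧ dz and dy ∧ dz — all coefficients vanish. So d(df) = 0.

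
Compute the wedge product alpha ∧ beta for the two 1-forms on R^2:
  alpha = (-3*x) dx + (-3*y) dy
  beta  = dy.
alpha ∧ beta = (-3*x) dx ∧ dy

Distribute the wedge, using dx_i ∧ dx_j = -dx_j ∧ dx_i and dx_i ∧ dx_i = 0. For each pair (i, j) with i < j, the coefficient of dx_i ∧ dx_j in alpha ∧ beta is (alpha_i * beta_j - alpha_j * beta_i). Collecting: alpha ∧ beta = (-3*x) dx ∧ dy.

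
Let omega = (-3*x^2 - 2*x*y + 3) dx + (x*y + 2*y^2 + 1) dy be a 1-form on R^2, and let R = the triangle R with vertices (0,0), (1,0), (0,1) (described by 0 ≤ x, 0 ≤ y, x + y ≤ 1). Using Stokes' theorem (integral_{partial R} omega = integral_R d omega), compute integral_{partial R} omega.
integral_(partial R) omega = 1/2

Stokes: integral_partial_R omega = integral_R d omega with d omega = (∂Q/∂x - ∂P/∂y) dx ∧ dy.
  ∂Q/∂x = y
  ∂P/∂y = -2*x
  integrand = ∂Q/∂x - ∂P/∂y = 2*x + y.
Integrating over R: integral_0^1 integral_0^{1-x} (2*x + y) dy dx = 1/2.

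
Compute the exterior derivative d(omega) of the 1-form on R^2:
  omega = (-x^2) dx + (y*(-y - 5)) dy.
d(omega) = 0

For a 1-form omega = sum_i f_i dx_i, the exterior derivative is
  d(omega) = sum_{i < j} (∂f_j/∂x_i - ∂f_i/∂x_j) dx_i ∧ dx_j.

Assembling: d(omega) = 0.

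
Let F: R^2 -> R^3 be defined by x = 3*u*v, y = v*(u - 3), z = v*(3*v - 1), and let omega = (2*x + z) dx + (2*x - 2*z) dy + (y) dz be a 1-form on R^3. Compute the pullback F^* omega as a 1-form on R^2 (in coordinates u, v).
F^* omega = (v^2*(24*u + 3*v - 1)) du + (v*(24*u^2 + 9*u*v - 20*u - 3)) dv

Using F^*(f dg) = (f ∘ F) d(g ∘ F), substitute each coordinate x_i by F_i(u, v) in f_i, and replace dx_i by d F_i = (∂F_i/∂u) du + (∂F_i/∂v) dv.
  For the x component: f_1(F) = v*(6*u + 3*v - 1); d F_1 = (3*v) du + (3*u) dv
  For the y component: f_2(F) = 2*v*(3*u - 3*v + 1); d F_2 = (v) du + (u - 3) dv
  For the z component: f_3(F) = v*(u - 3); d F_3 = (0) du + (6*v - 1) dv
Combining and collecting du, dv coefficients:
  coeff of du: v^2*(24*u + 3*v - 1)
  coeff of dv: v*(24*u^2 + 9*u*v - 20*u - 3)
F^* omega = (v^2*(24*u + 3*v - 1)) du + (v*(24*u^2 + 9*u*v - 20*u - 3)) dv.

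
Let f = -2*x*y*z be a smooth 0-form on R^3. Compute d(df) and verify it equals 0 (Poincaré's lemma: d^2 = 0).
d(df) = 0

Step 1: df = sum_i (∂f/∂x_i) dx_i = (-2*y*z) dx + (-2*x*z) dy + (-2*x*y) dz.
Step 2: Apply d again. Using the 1-form formula, the coefficient of dx ∧ dy in d(df) is ∂^2 f/∂x ∂y - ∂^2 f/∂y ∂x = (-2*z) - (-2*z) = 0 (equality of mixed partials for smooth f).
Similarly for dx ∧ dz and dy ∧ dz — all coefficients vanish. So d(df) = 0.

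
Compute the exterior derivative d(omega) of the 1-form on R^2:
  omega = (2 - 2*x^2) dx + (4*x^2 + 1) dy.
d(omega) = (8*x) dx ∧ dy

For a 1-form omega = sum_i f_i dx_i, the exterior derivative is
  d(omega) = sum_{i < j} (∂f_j/∂x_i - ∂f_i/∂x_j) dx_i ∧ dx_j.
  coefficient of dx ∧ dy: ∂f_2/∂x - ∂f_1/∂y = ∂(4*x^2 + 1)/∂x - ∂(2 - 2*x^2)/∂y = 8*x
Assembling: d(omega) = (8*x) dx ∧ dy.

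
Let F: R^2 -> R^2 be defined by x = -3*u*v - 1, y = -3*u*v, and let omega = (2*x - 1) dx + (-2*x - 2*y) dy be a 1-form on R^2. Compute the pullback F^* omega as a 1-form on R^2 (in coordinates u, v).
F^* omega = (3*v*(-6*u*v + 1)) du + (3*u*(-6*u*v + 1)) dv

Using F^*(f dg) = (f ∘ F) d(g ∘ F), substitute each coordinate x_i by F_i(u, v) in f_i, and replace dx_i by d F_i = (∂F_i/∂u) du + (∂F_i/∂v) dv.
  For the x component: f_1(F) = -6*u*v - 3; d F_1 = (-3*v) du + (-3*u) dv
  For the y component: f_2(F) = 12*u*v + 2; d F_2 = (-3*v) du + (-3*u) dv
Combining and collecting du, dv coefficients:
  coeff of du: 3*v*(-6*u*v + 1)
  coeff of dv: 3*u*(-6*u*v + 1)
F^* omega = (3*v*(-6*u*v + 1)) du + (3*u*(-6*u*v + 1)) dv.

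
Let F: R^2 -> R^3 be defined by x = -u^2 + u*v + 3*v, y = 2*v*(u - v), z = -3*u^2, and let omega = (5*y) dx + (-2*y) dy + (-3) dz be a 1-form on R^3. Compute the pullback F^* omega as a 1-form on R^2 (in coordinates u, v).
F^* omega = (-20*u^2*v + 22*u*v^2 + 18*u - 2*v^3) du + (2*v*(u^2 + 7*u*v + 15*u - 8*v^2 - 15*v)) dv

Using F^*(f dg) = (f ∘ F) d(g ∘ F), substitute each coordinate x_i by F_i(u, v) in f_i, and replace dx_i by d F_i = (∂F_i/∂u) du + (∂F_i/∂v) dv.
  For the x component: f_1(F) = 10*v*(u - v); d F_1 = (-2*u + v) du + (u + 3) dv
  For the y component: f_2(F) = 4*v*(-u + v); d F_2 = (2*v) du + (2*u - 4*v) dv
  For the z component: f_3(F) = -3; d F_3 = (-6*u) du + (0) dv
Combining and collecting du, dv coefficients:
  coeff of du: -20*u^2*v + 22*u*v^2 + 18*u - 2*v^3
  coeff of dv: 2*v*(u^2 + 7*u*v + 15*u - 8*v^2 - 15*v)
F^* omega = (-20*u^2*v + 22*u*v^2 + 18*u - 2*v^3) du + (2*v*(u^2 + 7*u*v + 15*u - 8*v^2 - 15*v)) dv.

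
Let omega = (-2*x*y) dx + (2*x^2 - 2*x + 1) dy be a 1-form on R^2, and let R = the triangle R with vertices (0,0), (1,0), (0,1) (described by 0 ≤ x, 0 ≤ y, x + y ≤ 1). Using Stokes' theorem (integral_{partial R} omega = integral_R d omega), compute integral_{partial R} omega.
integral_(partial R) omega = 0

Stokes: integral_partial_R omega = integral_R d omega with d omega = (∂Q/∂x - ∂P/∂y) dx ∧ dy.
  ∂Q/∂x = 4*x - 2
  ∂P/∂y = -2*x
  integrand = ∂Q/∂x - ∂P/∂y = 6*x - 2.
Integrating over R: integral_0^1 integral_0^{1-x} (6*x - 2) dy dx = 0.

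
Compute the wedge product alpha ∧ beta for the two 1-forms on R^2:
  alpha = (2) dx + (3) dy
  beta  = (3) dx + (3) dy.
alpha ∧ beta = (-3) dx ∧ dy

Distribute the wedge, using dx_i ∧ dx_j = -dx_j ∧ dx_i and dx_i ∧ dx_i = 0. For each pair (i, j) with i < j, the coefficient of dx_i ∧ dx_j in alpha ∧ beta is (alpha_i * beta_j - alpha_j * beta_i). Collecting: alpha ∧ beta = (-3) dx ∧ dy.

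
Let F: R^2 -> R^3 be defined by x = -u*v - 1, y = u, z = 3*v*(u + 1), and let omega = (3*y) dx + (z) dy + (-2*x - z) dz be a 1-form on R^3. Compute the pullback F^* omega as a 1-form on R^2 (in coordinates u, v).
F^* omega = (3*v*(-u*v - 3*v + 3)) du + (-3*u^2*v - 3*u^2 - 12*u*v + 6*u - 9*v + 6) dv

Using F^*(f dg) = (f ∘ F) d(g ∘ F), substitute each coordinate x_i by F_i(u, v) in f_i, and replace dx_i by d F_i = (∂F_i/∂u) du + (∂F_i/∂v) dv.
  For the x component: f_1(F) = 3*u; d F_1 = (-v) du + (-u) dv
  For the y component: f_2(F) = 3*v*(u + 1); d F_2 = (1) du + (0) dv
  For the z component: f_3(F) = -u*v - 3*v + 2; d F_3 = (3*v) du + (3*u + 3) dv
Combining and collecting du, dv coefficients:
  coeff of du: 3*v*(-u*v - 3*v + 3)
  coeff of dv: -3*u^2*v - 3*u^2 - 12*u*v + 6*u - 9*v + 6
F^* omega = (3*v*(-u*v - 3*v + 3)) du + (-3*u^2*v - 3*u^2 - 12*u*v + 6*u - 9*v + 6) dv.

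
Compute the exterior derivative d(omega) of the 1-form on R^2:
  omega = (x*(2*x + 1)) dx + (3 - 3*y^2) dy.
d(omega) = 0

For a 1-form omega = sum_i f_i dx_i, the exterior derivative is
  d(omega) = sum_{i < j} (∂f_j/∂x_i - ∂f_i/∂x_j) dx_i ∧ dx_j.

Assembling: d(omega) = 0.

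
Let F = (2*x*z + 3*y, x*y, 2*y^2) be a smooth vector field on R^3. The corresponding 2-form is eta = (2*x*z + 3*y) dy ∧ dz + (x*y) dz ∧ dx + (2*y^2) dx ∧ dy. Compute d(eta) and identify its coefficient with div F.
d(eta) = (x + 2*z) dx ∧ dy ∧ dz; div F = x + 2*z

For a 2-form in R^3 of the form above, applying d gives a 3-form with coefficient ∂P/∂x + ∂Q/∂y + ∂R/∂z:
  ∂P/∂x = 2*z
  ∂Q/∂y = x
  ∂R/∂z = 0
Sum = x + 2*z, which is exactly div F.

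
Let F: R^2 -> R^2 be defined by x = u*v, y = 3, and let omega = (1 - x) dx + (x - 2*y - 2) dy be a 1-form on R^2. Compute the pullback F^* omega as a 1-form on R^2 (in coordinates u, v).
F^* omega = (v*(-u*v + 1)) du + (u*(-u*v + 1)) dv

Using F^*(f dg) = (f ∘ F) d(g ∘ F), substitute each coordinate x_i by F_i(u, v) in f_i, and replace dx_i by d F_i = (∂F_i/∂u) du + (∂F_i/∂v) dv.
  For the x component: f_1(F) = -u*v + 1; d F_1 = (v) du + (u) dv
  For the y component: f_2(F) = u*v - 8; d F_2 = (0) du + (0) dv
Combining and collecting du, dv coefficients:
  coeff of du: v*(-u*v + 1)
  coeff of dv: u*(-u*v + 1)
F^* omega = (v*(-u*v + 1)) du + (u*(-u*v + 1)) dv.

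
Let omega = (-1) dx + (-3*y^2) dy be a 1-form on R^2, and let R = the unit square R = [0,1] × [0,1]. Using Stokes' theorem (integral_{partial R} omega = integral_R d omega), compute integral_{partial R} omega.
integral_(partial R) omega = 0

Stokes: integral_partial_R omega = integral_R d omega with d omega = (∂Q/∂x - ∂P/∂y) dx ∧ dy.
  ∂Q/∂x = 0
  ∂P/∂y = 0
  integrand = ∂Q/∂x - ∂P/∂y = 0.
Integrating over R: integral_0^1 integral_0^1 (0) dx dy = 0.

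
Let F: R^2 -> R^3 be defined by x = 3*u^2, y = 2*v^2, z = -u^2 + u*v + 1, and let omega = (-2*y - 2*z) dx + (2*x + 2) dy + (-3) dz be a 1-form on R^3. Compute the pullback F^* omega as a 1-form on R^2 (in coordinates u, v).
F^* omega = (12*u^3 - 12*u^2*v - 24*u*v^2 - 6*u - 3*v) du + (24*u^2*v - 3*u + 8*v) dv

Using F^*(f dg) = (f ∘ F) d(g ∘ F), substitute each coordinate x_i by F_i(u, v) in f_i, and replace dx_i by d F_i = (∂F_i/∂u) du + (∂F_i/∂v) dv.
  For the x component: f_1(F) = 2*u^2 - 2*u*v - 4*v^2 - 2; d F_1 = (6*u) du + (0) dv
  For the y component: f_2(F) = 6*u^2 + 2; d F_2 = (0) du + (4*v) dv
  For the z component: f_3(F) = -3; d F_3 = (-2*u + v) du + (u) dv
Combining and collecting du, dv coefficients:
  coeff of du: 12*u^3 - 12*u^2*v - 24*u*v^2 - 6*u - 3*v
  coeff of dv: 24*u^2*v - 3*u + 8*v
F^* omega = (12*u^3 - 12*u^2*v - 24*u*v^2 - 6*u - 3*v) du + (24*u^2*v - 3*u + 8*v) dv.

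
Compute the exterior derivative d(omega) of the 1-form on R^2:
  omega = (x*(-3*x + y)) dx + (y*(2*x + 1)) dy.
d(omega) = (-x + 2*y) dx ∧ dy

For a 1-form omega = sum_i f_i dx_i, the exterior derivative is
  d(omega) = sum_{i < j} (∂f_j/∂x_i - ∂f_i/∂x_j) dx_i ∧ dx_j.
  coefficient of dx ∧ dy: ∂f_2/∂x - ∂f_1/∂y = ∂(y*(2*x + 1))/∂x - ∂(x*(-3*x + y))/∂y = -x + 2*y
Assembling: d(omega) = (-x + 2*y) dx ∧ dy.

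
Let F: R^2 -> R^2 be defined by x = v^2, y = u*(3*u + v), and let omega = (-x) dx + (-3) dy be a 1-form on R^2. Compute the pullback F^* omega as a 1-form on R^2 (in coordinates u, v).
F^* omega = (-18*u - 3*v) du + (-3*u - 2*v^3) dv

Using F^*(f dg) = (f ∘ F) d(g ∘ F), substitute each coordinate x_i by F_i(u, v) in f_i, and replace dx_i by d F_i = (∂F_i/∂u) du + (∂F_i/∂v) dv.
  For the x component: f_1(F) = -v^2; d F_1 = (0) du + (2*v) dv
  For the y component: f_2(F) = -3; d F_2 = (6*u + v) du + (u) dv
Combining and collecting du, dv coefficients:
  coeff of du: -18*u - 3*v
  coeff of dv: -3*u - 2*v^3
F^* omega = (-18*u - 3*v) du + (-3*u - 2*v^3) dv.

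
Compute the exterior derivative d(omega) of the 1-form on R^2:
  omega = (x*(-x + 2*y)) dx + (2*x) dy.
d(omega) = (2 - 2*x) dx ∧ dy

For a 1-form omega = sum_i f_i dx_i, the exterior derivative is
  d(omega) = sum_{i < j} (∂f_j/∂x_i - ∂f_i/∂x_j) dx_i ∧ dx_j.
  coefficient of dx ∧ dy: ∂f_2/∂x - ∂f_1/∂y = ∂(2*x)/∂x - ∂(x*(-x + 2*y))/∂y = 2 - 2*x
Assembling: d(omega) = (2 - 2*x) dx ∧ dy.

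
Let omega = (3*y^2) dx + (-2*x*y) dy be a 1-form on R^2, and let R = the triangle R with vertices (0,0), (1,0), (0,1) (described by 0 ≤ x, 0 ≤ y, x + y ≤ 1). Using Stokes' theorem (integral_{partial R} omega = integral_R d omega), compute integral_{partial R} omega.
integral_(partial R) omega = -4/3

Stokes: integral_partial_R omega = integral_R d omega with d omega = (∂Q/∂x - ∂P/∂y) dx ∧ dy.
  ∂Q/∂x = -2*y
  ∂P/∂y = 6*y
  integrand = ∂Q/∂x - ∂P/∂y = -8*y.
Integrating over R: integral_0^1 integral_0^{1-x} (-8*y) dy dx = -4/3.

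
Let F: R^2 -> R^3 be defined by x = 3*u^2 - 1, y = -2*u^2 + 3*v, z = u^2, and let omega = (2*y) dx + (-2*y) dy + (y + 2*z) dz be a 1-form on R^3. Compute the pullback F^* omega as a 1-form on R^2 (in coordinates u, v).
F^* omega = (-40*u^3 + 66*u*v) du + (12*u^2 - 18*v) dv

Using F^*(f dg) = (f ∘ F) d(g ∘ F), substitute each coordinate x_i by F_i(u, v) in f_i, and replace dx_i by d F_i = (∂F_i/∂u) du + (∂F_i/∂v) dv.
  For the x component: f_1(F) = -4*u^2 + 6*v; d F_1 = (6*u) du + (0) dv
  For the y component: f_2(F) = 4*u^2 - 6*v; d F_2 = (-4*u) du + (3) dv
  For the z component: f_3(F) = 3*v; d F_3 = (2*u) du + (0) dv
Combining and collecting du, dv coefficients:
  coeff of du: -40*u^3 + 66*u*v
  coeff of dv: 12*u^2 - 18*v
F^* omega = (-40*u^3 + 66*u*v) du + (12*u^2 - 18*v) dv.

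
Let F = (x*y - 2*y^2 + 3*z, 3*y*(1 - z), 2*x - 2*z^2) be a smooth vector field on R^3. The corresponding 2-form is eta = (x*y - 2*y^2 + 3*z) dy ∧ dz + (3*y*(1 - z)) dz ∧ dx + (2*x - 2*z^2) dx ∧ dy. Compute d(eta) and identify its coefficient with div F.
d(eta) = (y - 7*z + 3) dx ∧ dy ∧ dz; div F = y - 7*z + 3

For a 2-form in R^3 of the form above, applying d gives a 3-form with coefficient ∂P/∂x + ∂Q/∂y + ∂R/∂z:
  ∂P/∂x = y
  ∂Q/∂y = 3 - 3*z
  ∂R/∂z = -4*z
Sum = y - 7*z + 3, which is exactly div F.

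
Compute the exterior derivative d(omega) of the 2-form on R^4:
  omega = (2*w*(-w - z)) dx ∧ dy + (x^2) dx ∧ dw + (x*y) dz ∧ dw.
d(omega) = (-2*w) dx ∧ dy ∧ dz + (-4*w - 2*z) dx ∧ dy ∧ dw + (y) dx ∧ dz ∧ dw + (x) dy ∧ dz ∧ dw

For a 2-form omega = sum_{i<j} g_{ij} dx_i ∧ dx_j, the exterior derivative is
  d(omega) = sum_{i<j} d(g_{ij}) ∧ dx_i ∧ dx_j = sum_{i<j, k} (∂g_{ij}/∂x_k) dx_k ∧ dx_i ∧ dx_j.
Expand each term, using dx_k ∧ dx_i ∧ dx_j = sgn(permutation) dx_{(a)} ∧ dx_{(b)} ∧ dx_{(c)} with (a < b < c) sorted:
  d(2*w*(-w - z)) includes (∂/∂z)(2*w*(-w - z)) dz = (-2*w) dz, which multiplied by dx ∧ dy gives (-2*w) dx ∧ dy ∧ dz
  d(2*w*(-w - z)) includes (∂/∂w)(2*w*(-w - z)) dw = (-4*w - 2*z) dw, which multiplied by dx ∧ dy gives (-4*w - 2*z) dx ∧ dy ∧ dw
  d(x*y) includes (∂/∂x)(x*y) dx = (y) dx, which multiplied by dz ∧ dw gives (y) dx ∧ dz ∧ dw
  d(x*y) includes (∂/∂y)(x*y) dy = (x) dy, which multiplied by dz ∧ dw gives (x) dy ∧ dz ∧ dw
Collecting like 3-forms: d(omega) = (-2*w) dx ∧ dy ∧ dz + (-4*w - 2*z) dx ∧ dy ∧ dw + (y) dx ∧ dz ∧ dw + (x) dy ∧ dz ∧ dw.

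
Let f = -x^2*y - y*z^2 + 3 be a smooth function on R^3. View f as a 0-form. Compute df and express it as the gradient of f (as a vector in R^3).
df = (-2*x*y) dx + (-x^2 - z^2) dy + (-2*y*z) dz; grad f = (-2*x*y, -x^2 - z^2, -2*y*z)

For a 0-form f, d f = (∂f/∂x) dx + (∂f/∂y) dy + (∂f/∂z) dz. The components of the vector representation are exactly the entries of grad f in Cartesian coordinates:
  ∂f/∂x = -2*x*y
  ∂f/∂y = -x^2 - z^2
  ∂f/∂z = -2*y*z.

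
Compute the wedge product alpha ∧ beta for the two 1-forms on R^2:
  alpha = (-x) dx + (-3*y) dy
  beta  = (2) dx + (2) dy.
alpha ∧ beta = (-2*x + 6*y) dx ∧ dy

Distribute the wedge, using dx_i ∧ dx_j = -dx_j ∧ dx_i and dx_i ∧ dx_i = 0. For each pair (i, j) with i < j, the coefficient of dx_i ∧ dx_j in alpha ∧ beta is (alpha_i * beta_j - alpha_j * beta_i). Collecting: alpha ∧ beta = (-2*x + 6*y) dx ∧ dy.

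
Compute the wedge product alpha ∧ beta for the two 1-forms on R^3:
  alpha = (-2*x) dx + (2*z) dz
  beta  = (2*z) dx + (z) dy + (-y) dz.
alpha ∧ beta = (-2*x*z) dx ∧ dy + (2*x*y - 4*z^2) dx ∧ dz + (-2*z^2) dy ∧ dz

Distribute the wedge, using dx_i ∧ dx_j = -dx_j ∧ dx_i and dx_i ∧ dx_i = 0. For each pair (i, j) with i < j, the coefficient of dx_i ∧ dx_j in alpha ∧ beta is (alpha_i * beta_j - alpha_j * beta_i). Collecting: alpha ∧ beta = (-2*x*z) dx ∧ dy + (2*x*y - 4*z^2) dx ∧ dz + (-2*z^2) dy ∧ dz.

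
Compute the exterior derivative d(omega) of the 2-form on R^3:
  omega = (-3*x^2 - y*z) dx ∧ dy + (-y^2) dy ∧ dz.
d(omega) = (-y) dx ∧ dy ∧ dz

For a 2-form omega = sum_{i<j} g_{ij} dx_i ∧ dx_j, the exterior derivative is
  d(omega) = sum_{i<j} d(g_{ij}) ∧ dx_i ∧ dx_j = sum_{i<j, k} (∂g_{ij}/∂x_k) dx_k ∧ dx_i ∧ dx_j.
Expand each term, using dx_k ∧ dx_i ∧ dx_j = sgn(permutation) dx_{(a)} ∧ dx_{(b)} ∧ dx_{(c)} with (a < b < c) sorted:
  d(-3*x^2 - y*z) includes (∂/∂z)(-3*x^2 - y*z) dz = (-y) dz, which multiplied by dx ∧ dy gives (-y) dx ∧ dy ∧ dz
Collecting like 3-forms: d(omega) = (-y) dx ∧ dy ∧ dz.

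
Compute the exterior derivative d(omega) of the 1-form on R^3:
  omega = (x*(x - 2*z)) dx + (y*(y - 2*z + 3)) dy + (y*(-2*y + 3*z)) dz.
d(omega) = (2*x) dx ∧ dz + (-2*y + 3*z) dy ∧ dz

For a 1-form omega = sum_i f_i dx_i, the exterior derivative is
  d(omega) = sum_{i < j} (∂f_j/∂x_i - ∂f_i/∂x_j) dx_i ∧ dx_j.
  coefficient of dx ∧ dz: ∂f_3/∂x - ∂f_1/∂z = ∂(y*(-2*y + 3*z))/∂x - ∂(x*(x - 2*z))/∂z = 2*x
  coefficient of dy ∧ dz: ∂f_3/∂y - ∂f_2/∂z = ∂(y*(-2*y + 3*z))/∂y - ∂(y*(y - 2*z + 3))/∂z = -2*y + 3*z
Assembling: d(omega) = (2*x) dx ∧ dz + (-2*y + 3*z) dy ∧ dz.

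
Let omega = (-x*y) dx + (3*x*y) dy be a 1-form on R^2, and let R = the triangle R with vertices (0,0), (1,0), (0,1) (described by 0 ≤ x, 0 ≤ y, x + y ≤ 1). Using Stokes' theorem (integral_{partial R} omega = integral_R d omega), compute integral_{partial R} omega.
integral_(partial R) omega = 2/3

Stokes: integral_partial_R omega = integral_R d omega with d omega = (∂Q/∂x - ∂P/∂y) dx ∧ dy.
  ∂Q/∂x = 3*y
  ∂P/∂y = -x
  integrand = ∂Q/∂x - ∂P/∂y = x + 3*y.
Integrating over R: integral_0^1 integral_0^{1-x} (x + 3*y) dy dx = 2/3.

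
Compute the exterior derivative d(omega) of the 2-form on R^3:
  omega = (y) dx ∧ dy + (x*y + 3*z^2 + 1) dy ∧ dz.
d(omega) = (y) dx ∧ dy ∧ dz

For a 2-form omega = sum_{i<j} g_{ij} dx_i ∧ dx_j, the exterior derivative is
  d(omega) = sum_{i<j} d(g_{ij}) ∧ dx_i ∧ dx_j = sum_{i<j, k} (∂g_{ij}/∂x_k) dx_k ∧ dx_i ∧ dx_j.
Expand each term, using dx_k ∧ dx_i ∧ dx_j = sgn(permutation) dx_{(a)} ∧ dx_{(b)} ∧ dx_{(c)} with (a < b < c) sorted:
  d(x*y + 3*z^2 + 1) includes (∂/∂x)(x*y + 3*z^2 + 1) dx = (y) dx, which multiplied by dy ∧ dz gives (y) dx ∧ dy ∧ dz
Collecting like 3-forms: d(omega) = (y) dx ∧ dy ∧ dz.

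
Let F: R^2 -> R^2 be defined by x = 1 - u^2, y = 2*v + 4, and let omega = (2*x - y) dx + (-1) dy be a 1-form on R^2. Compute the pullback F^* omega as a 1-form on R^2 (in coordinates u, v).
F^* omega = (4*u*(u^2 + v + 1)) du + (-2) dv

Using F^*(f dg) = (f ∘ F) d(g ∘ F), substitute each coordinate x_i by F_i(u, v) in f_i, and replace dx_i by d F_i = (∂F_i/∂u) du + (∂F_i/∂v) dv.
  For the x component: f_1(F) = -2*u^2 - 2*v - 2; d F_1 = (-2*u) du + (0) dv
  For the y component: f_2(F) = -1; d F_2 = (0) du + (2) dv
Combining and collecting du, dv coefficients:
  coeff of du: 4*u*(u^2 + v + 1)
  coeff of dv: -2
F^* omega = (4*u*(u^2 + v + 1)) du + (-2) dv.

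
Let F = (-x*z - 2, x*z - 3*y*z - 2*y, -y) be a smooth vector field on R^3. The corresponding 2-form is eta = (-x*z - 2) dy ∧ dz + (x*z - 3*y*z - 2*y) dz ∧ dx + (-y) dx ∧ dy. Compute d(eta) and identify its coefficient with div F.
d(eta) = (-4*z - 2) dx ∧ dy ∧ dz; div F = -4*z - 2

For a 2-form in R^3 of the form above, applying d gives a 3-form with coefficient ∂P/∂x + ∂Q/∂y + ∂R/∂z:
  ∂P/∂x = -z
  ∂Q/∂y = -3*z - 2
  ∂R/∂z = 0
Sum = -4*z - 2, which is exactly div F.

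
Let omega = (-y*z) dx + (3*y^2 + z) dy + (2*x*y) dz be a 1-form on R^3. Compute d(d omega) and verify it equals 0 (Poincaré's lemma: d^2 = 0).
d(d omega) = 0

Step 1: d omega = sum_{i<j} (∂f_j/∂x_i - ∂f_i/∂x_j) dx_i ∧ dx_j:
  coeff of dx ∧ dy: z
  coeff of dx ∧ dz: 3*y
  coeff of dy ∧ dz: 2*x - 1
Step 2: Apply d again to each 2-form coefficient. The only possible 3-form in R^3 is dx ∧ dy ∧ dz, with coefficient
  ∂(coeff of dy∧dz)/∂x - ∂(coeff of dx∧dz)/∂y + ∂(coeff of dx∧dy)/∂z
  = ∂/∂x (2*x - 1) - ∂/∂y (3*y) + ∂/∂z (z).
Each of these terms simplifies to sums of mixed partials that cancel in pairs. The result is 0 (by equality of mixed partials for smooth functions — Schwarz / Clairaut).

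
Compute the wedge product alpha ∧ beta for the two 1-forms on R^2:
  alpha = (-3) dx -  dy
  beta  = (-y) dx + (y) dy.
alpha ∧ beta = (-4*y) dx ∧ dy

Distribute the wedge, using dx_i ∧ dx_j = -dx_j ∧ dx_i and dx_i ∧ dx_i = 0. For each pair (i, j) with i < j, the coefficient of dx_i ∧ dx_j in alpha ∧ beta is (alpha_i * beta_j - alpha_j * beta_i). Collecting: alpha ∧ beta = (-4*y) dx ∧ dy.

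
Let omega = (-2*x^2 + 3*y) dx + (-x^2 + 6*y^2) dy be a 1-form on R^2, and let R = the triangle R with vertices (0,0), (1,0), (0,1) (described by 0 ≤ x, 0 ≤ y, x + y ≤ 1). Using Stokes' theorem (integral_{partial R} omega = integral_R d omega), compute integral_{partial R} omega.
integral_(partial R) omega = -11/6

Stokes: integral_partial_R omega = integral_R d omega with d omega = (∂Q/∂x - ∂P/∂y) dx ∧ dy.
  ∂Q/∂x = -2*x
  ∂P/∂y = 3
  integrand = ∂Q/∂x - ∂P/∂y = -2*x - 3.
Integrating over R: integral_0^1 integral_0^{1-x} (-2*x - 3) dy dx = -11/6.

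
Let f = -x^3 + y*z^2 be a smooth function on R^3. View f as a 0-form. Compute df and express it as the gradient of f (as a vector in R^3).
df = (-3*x^2) dx + (z^2) dy + (2*y*z) dz; grad f = (-3*x^2, z^2, 2*y*z)

For a 0-form f, d f = (∂f/∂x) dx + (∂f/∂y) dy + (∂f/∂z) dz. The components of the vector representation are exactly the entries of grad f in Cartesian coordinates:
  ∂f/∂x = -3*x^2
  ∂f/∂y = z^2
  ∂f/∂z = 2*y*z.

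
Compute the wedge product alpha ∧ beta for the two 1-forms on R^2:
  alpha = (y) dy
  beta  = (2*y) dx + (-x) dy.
alpha ∧ beta = (-2*y^2) dx ∧ dy

Distribute the wedge, using dx_i ∧ dx_j = -dx_j ∧ dx_i and dx_i ∧ dx_i = 0. For each pair (i, j) with i < j, the coefficient of dx_i ∧ dx_j in alpha ∧ beta is (alpha_i * beta_j - alpha_j * beta_i). Collecting: alpha ∧ beta = (-2*y^2) dx ∧ dy.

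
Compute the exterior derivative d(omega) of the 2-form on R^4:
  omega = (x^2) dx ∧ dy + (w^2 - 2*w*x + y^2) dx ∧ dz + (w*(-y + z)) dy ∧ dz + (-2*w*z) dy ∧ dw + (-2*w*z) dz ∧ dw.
d(omega) = (-2*y) dx ∧ dy ∧ dz + (2*w - 2*x) dx ∧ dz ∧ dw + (2*w - y + z) dy ∧ dz ∧ dw

For a 2-form omega = sum_{i<j} g_{ij} dx_i ∧ dx_j, the exterior derivative is
  d(omega) = sum_{i<j} d(g_{ij}) ∧ dx_i ∧ dx_j = sum_{i<j, k} (∂g_{ij}/∂x_k) dx_k ∧ dx_i ∧ dx_j.
Expand each term, using dx_k ∧ dx_i ∧ dx_j = sgn(permutation) dx_{(a)} ∧ dx_{(b)} ∧ dx_{(c)} with (a < b < c) sorted:
  d(w^2 - 2*w*x + y^2) includes (∂/∂y)(w^2 - 2*w*x + y^2) dy = (2*y) dy, which multiplied by dx ∧ dz gives (-2*y) dx ∧ dy ∧ dz
  d(w^2 - 2*w*x + y^2) includes (∂/∂w)(w^2 - 2*w*x + y^2) dw = (2*w - 2*x) dw, which multiplied by dx ∧ dz gives (2*w - 2*x) dx ∧ dz ∧ dw
  d(w*(-y + z)) includes (∂/∂w)(w*(-y + z)) dw = (-y + z) dw, which multiplied by dy ∧ dz gives (-y + z) dy ∧ dz ∧ dw
  d(-2*w*z) includes (∂/∂z)(-2*w*z) dz = (-2*w) dz, which multiplied by dy ∧ dw gives (2*w) dy ∧ dz ∧ dw
Collecting like 3-forms: d(omega) = (-2*y) dx ∧ dy ∧ dz + (2*w - 2*x) dx ∧ dz ∧ dw + (2*w - y + z) dy ∧ dz ∧ dw.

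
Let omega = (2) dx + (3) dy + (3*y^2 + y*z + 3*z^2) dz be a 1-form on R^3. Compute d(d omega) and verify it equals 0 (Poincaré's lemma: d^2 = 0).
d(d omega) = 0

Step 1: d omega = sum_{i<j} (∂f_j/∂x_i - ∂f_i/∂x_j) dx_i ∧ dx_j:
  coeff of dx ∧ dy: 0
  coeff of dx ∧ dz: 0
  coeff of dy ∧ dz: 6*y + z
Step 2: Apply d again to each 2-form coefficient. The only possible 3-form in R^3 is dx ∧ dy ∧ dz, with coefficient
  ∂(coeff of dy∧dz)/∂x - ∂(coeff of dx∧dz)/∂y + ∂(coeff of dx∧dy)/∂z
  = ∂/∂x (6*y + z) - ∂/∂y (0) + ∂/∂z (0).
Each of these terms simplifies to sums of mixed partials that cancel in pairs. The result is 0 (by equality of mixed partials for smooth functions — Schwarz / Clairaut).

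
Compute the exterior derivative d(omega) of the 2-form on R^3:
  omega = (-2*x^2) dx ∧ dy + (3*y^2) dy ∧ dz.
d(omega) = 0

For a 2-form omega = sum_{i<j} g_{ij} dx_i ∧ dx_j, the exterior derivative is
  d(omega) = sum_{i<j} d(g_{ij}) ∧ dx_i ∧ dx_j = sum_{i<j, k} (∂g_{ij}/∂x_k) dx_k ∧ dx_i ∧ dx_j.
Expand each term, using dx_k ∧ dx_i ∧ dx_j = sgn(permutation) dx_{(a)} ∧ dx_{(b)} ∧ dx_{(c)} with (a < b < c) sorted:

Collecting like 3-forms: d(omega) = 0.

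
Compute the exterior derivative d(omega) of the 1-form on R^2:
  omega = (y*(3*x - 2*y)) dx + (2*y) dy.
d(omega) = (-3*x + 4*y) dx ∧ dy

For a 1-form omega = sum_i f_i dx_i, the exterior derivative is
  d(omega) = sum_{i < j} (∂f_j/∂x_i - ∂f_i/∂x_j) dx_i ∧ dx_j.
  coefficient of dx ∧ dy: ∂f_2/∂x - ∂f_1/∂y = ∂(2*y)/∂x - ∂(y*(3*x - 2*y))/∂y = -3*x + 4*y
Assembling: d(omega) = (-3*x + 4*y) dx ∧ dy.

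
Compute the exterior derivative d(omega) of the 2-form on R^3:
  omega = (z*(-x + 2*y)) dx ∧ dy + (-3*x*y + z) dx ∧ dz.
d(omega) = (2*x + 2*y) dx ∧ dy ∧ dz

For a 2-form omega = sum_{i<j} g_{ij} dx_i ∧ dx_j, the exterior derivative is
  d(omega) = sum_{i<j} d(g_{ij}) ∧ dx_i ∧ dx_j = sum_{i<j, k} (∂g_{ij}/∂x_k) dx_k ∧ dx_i ∧ dx_j.
Expand each term, using dx_k ∧ dx_i ∧ dx_j = sgn(permutation) dx_{(a)} ∧ dx_{(b)} ∧ dx_{(c)} with (a < b < c) sorted:
  d(z*(-x + 2*y)) includes (∂/∂z)(z*(-x + 2*y)) dz = (-x + 2*y) dz, which multiplied by dx ∧ dy gives (-x + 2*y) dx ∧ dy ∧ dz
  d(-3*x*y + z) includes (∂/∂y)(-3*x*y + z) dy = (-3*x) dy, which multiplied by dx ∧ dz gives (3*x) dx ∧ dy ∧ dz
Collecting like 3-forms: d(omega) = (2*x + 2*y) dx ∧ dy ∧ dz.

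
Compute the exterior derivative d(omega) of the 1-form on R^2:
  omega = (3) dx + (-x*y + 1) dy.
d(omega) = (-y) dx ∧ dy

For a 1-form omega = sum_i f_i dx_i, the exterior derivative is
  d(omega) = sum_{i < j} (∂f_j/∂x_i - ∂f_i/∂x_j) dx_i ∧ dx_j.
  coefficient of dx ∧ dy: ∂f_2/∂x - ∂f_1/∂y = ∂(-x*y + 1)/∂x - ∂(3)/∂y = -y
Assembling: d(omega) = (-y) dx ∧ dy.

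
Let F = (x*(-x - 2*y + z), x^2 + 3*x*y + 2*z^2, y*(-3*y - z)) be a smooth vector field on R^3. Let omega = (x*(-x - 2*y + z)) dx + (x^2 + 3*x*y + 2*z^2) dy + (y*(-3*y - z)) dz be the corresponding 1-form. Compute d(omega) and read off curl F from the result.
d(omega) = (-6*y - 5*z) dy ∧ dz + (x) dz ∧ dx + (4*x + 3*y) dx ∧ dy; curl F = (-6*y - 5*z, x, 4*x + 3*y)

d omega = sum_{i<j} (∂f_j/∂x_i - ∂f_i/∂x_j) dx_i ∧ dx_j. Under the identification (dy ∧ dz, dz ∧ dx, dx ∧ dy) ↔ (e_x, e_y, e_z), the coefficients are exactly the components of curl F. Compute:
  ∂R/∂y - ∂Q/∂z = (-6*y - z) - (4*z) = -6*y - 5*z
  ∂P/∂z - ∂R/∂x = (x) - (0) = x
  ∂Q/∂x - ∂P/∂y = (2*x + 3*y) - (-2*x) = 4*x + 3*y.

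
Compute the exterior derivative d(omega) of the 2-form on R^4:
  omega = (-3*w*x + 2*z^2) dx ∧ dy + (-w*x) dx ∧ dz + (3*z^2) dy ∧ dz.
d(omega) = (4*z) dx ∧ dy ∧ dz + (-3*x) dx ∧ dy ∧ dw + (-x) dx ∧ dz ∧ dw

For a 2-form omega = sum_{i<j} g_{ij} dx_i ∧ dx_j, the exterior derivative is
  d(omega) = sum_{i<j} d(g_{ij}) ∧ dx_i ∧ dx_j = sum_{i<j, k} (∂g_{ij}/∂x_k) dx_k ∧ dx_i ∧ dx_j.
Expand each term, using dx_k ∧ dx_i ∧ dx_j = sgn(permutation) dx_{(a)} ∧ dx_{(b)} ∧ dx_{(c)} with (a < b < c) sorted:
  d(-3*w*x + 2*z^2) includes (∂/∂z)(-3*w*x + 2*z^2) dz = (4*z) dz, which multiplied by dx ∧ dy gives (4*z) dx ∧ dy ∧ dz
  d(-3*w*x + 2*z^2) includes (∂/∂w)(-3*w*x + 2*z^2) dw = (-3*x) dw, which multiplied by dx ∧ dy gives (-3*x) dx ∧ dy ∧ dw
  d(-w*x) includes (∂/∂w)(-w*x) dw = (-x) dw, which multiplied by dx ∧ dz gives (-x) dx ∧ dz ∧ dw
Collecting like 3-forms: d(omega) = (4*z) dx ∧ dy ∧ dz + (-3*x) dx ∧ dy ∧ dw + (-x) dx ∧ dz ∧ dw.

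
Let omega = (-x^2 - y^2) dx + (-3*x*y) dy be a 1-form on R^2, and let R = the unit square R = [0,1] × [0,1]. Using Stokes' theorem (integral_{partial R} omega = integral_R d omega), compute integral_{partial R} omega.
integral_(partial R) omega = -1/2

Stokes: integral_partial_R omega = integral_R d omega with d omega = (∂Q/∂x - ∂P/∂y) dx ∧ dy.
  ∂Q/∂x = -3*y
  ∂P/∂y = -2*y
  integrand = ∂Q/∂x - ∂P/∂y = -y.
Integrating over R: integral_0^1 integral_0^1 (-y) dx dy = -1/2.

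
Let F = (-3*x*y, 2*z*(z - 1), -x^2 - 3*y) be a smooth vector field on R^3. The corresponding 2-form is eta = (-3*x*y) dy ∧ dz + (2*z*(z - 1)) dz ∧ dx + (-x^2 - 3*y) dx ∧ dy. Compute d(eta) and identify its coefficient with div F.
d(eta) = (-3*y) dx ∧ dy ∧ dz; div F = -3*y

For a 2-form in R^3 of the form above, applying d gives a 3-form with coefficient ∂P/∂x + ∂Q/∂y + ∂R/∂z:
  ∂P/∂x = -3*y
  ∂Q/∂y = 0
  ∂R/∂z = 0
Sum = -3*y, which is exactly div F.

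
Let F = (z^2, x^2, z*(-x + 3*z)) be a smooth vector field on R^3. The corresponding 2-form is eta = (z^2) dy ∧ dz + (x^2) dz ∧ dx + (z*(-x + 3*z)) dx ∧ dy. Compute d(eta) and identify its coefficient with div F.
d(eta) = (-x + 6*z) dx ∧ dy ∧ dz; div F = -x + 6*z

For a 2-form in R^3 of the form above, applying d gives a 3-form with coefficient ∂P/∂x + ∂Q/∂y + ∂R/∂z:
  ∂P/∂x = 0
  ∂Q/∂y = 0
  ∂R/∂z = -x + 6*z
Sum = -x + 6*z, which is exactly div F.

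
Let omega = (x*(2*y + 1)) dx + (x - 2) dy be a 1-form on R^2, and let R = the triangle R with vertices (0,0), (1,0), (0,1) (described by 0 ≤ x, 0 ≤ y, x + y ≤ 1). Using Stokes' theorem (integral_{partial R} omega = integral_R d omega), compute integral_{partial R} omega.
integral_(partial R) omega = 1/6

Stokes: integral_partial_R omega = integral_R d omega with d omega = (∂Q/∂x - ∂P/∂y) dx ∧ dy.
  ∂Q/∂x = 1
  ∂P/∂y = 2*x
  integrand = ∂Q/∂x - ∂P/∂y = 1 - 2*x.
Integrating over R: integral_0^1 integral_0^{1-x} (1 - 2*x) dy dx = 1/6.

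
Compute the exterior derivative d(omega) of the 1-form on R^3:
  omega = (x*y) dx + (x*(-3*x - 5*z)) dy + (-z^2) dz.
d(omega) = (-7*x - 5*z) dx ∧ dy + (5*x) dy ∧ dz

For a 1-form omega = sum_i f_i dx_i, the exterior derivative is
  d(omega) = sum_{i < j} (∂f_j/∂x_i - ∂f_i/∂x_j) dx_i ∧ dx_j.
  coefficient of dx ∧ dy: ∂f_2/∂x - ∂f_1/∂y = ∂(x*(-3*x - 5*z))/∂x - ∂(x*y)/∂y = -7*x - 5*z
  coefficient of dy ∧ dz: ∂f_3/∂y - ∂f_2/∂z = ∂(-z^2)/∂y - ∂(x*(-3*x - 5*z))/∂z = 5*x
Assembling: d(omega) = (-7*x - 5*z) dx ∧ dy + (5*x) dy ∧ dz.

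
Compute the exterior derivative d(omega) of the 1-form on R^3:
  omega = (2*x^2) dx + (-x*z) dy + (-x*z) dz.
d(omega) = (-z) dx ∧ dy + (-z) dx ∧ dz + (x) dy ∧ dz

For a 1-form omega = sum_i f_i dx_i, the exterior derivative is
  d(omega) = sum_{i < j} (∂f_j/∂x_i - ∂f_i/∂x_j) dx_i ∧ dx_j.
  coefficient of dx ∧ dy: ∂f_2/∂x - ∂f_1/∂y = ∂(-x*z)/∂x - ∂(2*x^2)/∂y = -z
  coefficient of dx ∧ dz: ∂f_3/∂x - ∂f_1/∂z = ∂(-x*z)/∂x - ∂(2*x^2)/∂z = -z
  coefficient of dy ∧ dz: ∂f_3/∂y - ∂f_2/∂z = ∂(-x*z)/∂y - ∂(-x*z)/∂z = x
Assembling: d(omega) = (-z) dx ∧ dy + (-z) dx ∧ dz + (x) dy ∧ dz.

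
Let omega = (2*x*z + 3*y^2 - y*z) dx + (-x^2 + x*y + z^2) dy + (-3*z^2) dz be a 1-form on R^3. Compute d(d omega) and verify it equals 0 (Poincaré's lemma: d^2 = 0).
d(d omega) = 0

Step 1: d omega = sum_{i<j} (∂f_j/∂x_i - ∂f_i/∂x_j) dx_i ∧ dx_j:
  coeff of dx ∧ dy: -2*x - 5*y + z
  coeff of dx ∧ dz: -2*x + y
  coeff of dy ∧ dz: -2*z
Step 2: Apply d again to each 2-form coefficient. The only possible 3-form in R^3 is dx ∧ dy ∧ dz, with coefficient
  ∂(coeff of dy∧dz)/∂x - ∂(coeff of dx∧dz)/∂y + ∂(coeff of dx∧dy)/∂z
  = ∂/∂x (-2*z) - ∂/∂y (-2*x + y) + ∂/∂z (-2*x - 5*y + z).
Each of these terms simplifies to sums of mixed partials that cancel in pairs. The result is 0 (by equality of mixed partials for smooth functions — Schwarz / Clairaut).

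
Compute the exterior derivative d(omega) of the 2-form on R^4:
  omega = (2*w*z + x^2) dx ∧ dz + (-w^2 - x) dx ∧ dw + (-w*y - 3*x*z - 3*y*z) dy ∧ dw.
d(omega) = (2*z) dx ∧ dz ∧ dw + (-3*z) dx ∧ dy ∧ dw + (3*x + 3*y) dy ∧ dz ∧ dw

For a 2-form omega = sum_{i<j} g_{ij} dx_i ∧ dx_j, the exterior derivative is
  d(omega) = sum_{i<j} d(g_{ij}) ∧ dx_i ∧ dx_j = sum_{i<j, k} (∂g_{ij}/∂x_k) dx_k ∧ dx_i ∧ dx_j.
Expand each term, using dx_k ∧ dx_i ∧ dx_j = sgn(permutation) dx_{(a)} ∧ dx_{(b)} ∧ dx_{(c)} with (a < b < c) sorted:
  d(2*w*z + x^2) includes (∂/∂w)(2*w*z + x^2) dw = (2*z) dw, which multiplied by dx ∧ dz gives (2*z) dx ∧ dz ∧ dw
  d(-w*y - 3*x*z - 3*y*z) includes (∂/∂x)(-w*y - 3*x*z - 3*y*z) dx = (-3*z) dx, which multiplied by dy ∧ dw gives (-3*z) dx ∧ dy ∧ dw
  d(-w*y - 3*x*z - 3*y*z) includes (∂/∂z)(-w*y - 3*x*z - 3*y*z) dz = (-3*x - 3*y) dz, which multiplied by dy ∧ dw gives (3*x + 3*y) dy ∧ dz ∧ dw
Collecting like 3-forms: d(omega) = (2*z) dx ∧ dz ∧ dw + (-3*z) dx ∧ dy ∧ dw + (3*x + 3*y) dy ∧ dz ∧ dw.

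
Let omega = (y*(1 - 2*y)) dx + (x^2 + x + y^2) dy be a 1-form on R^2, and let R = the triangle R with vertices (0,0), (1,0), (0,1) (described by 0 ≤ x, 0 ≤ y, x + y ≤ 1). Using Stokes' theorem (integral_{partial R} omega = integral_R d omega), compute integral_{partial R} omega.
integral_(partial R) omega = 1

Stokes: integral_partial_R omega = integral_R d omega with d omega = (∂Q/∂x - ∂P/∂y) dx ∧ dy.
  ∂Q/∂x = 2*x + 1
  ∂P/∂y = 1 - 4*y
  integrand = ∂Q/∂x - ∂P/∂y = 2*x + 4*y.
Integrating over R: integral_0^1 integral_0^{1-x} (2*x + 4*y) dy dx = 1.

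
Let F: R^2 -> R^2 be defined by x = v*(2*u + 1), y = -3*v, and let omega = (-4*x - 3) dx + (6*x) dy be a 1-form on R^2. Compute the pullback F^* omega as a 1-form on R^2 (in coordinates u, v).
F^* omega = (2*v*(-8*u*v - 4*v - 3)) du + (-16*u^2*v - 52*u*v - 6*u - 22*v - 3) dv

Using F^*(f dg) = (f ∘ F) d(g ∘ F), substitute each coordinate x_i by F_i(u, v) in f_i, and replace dx_i by d F_i = (∂F_i/∂u) du + (∂F_i/∂v) dv.
  For the x component: f_1(F) = -8*u*v - 4*v - 3; d F_1 = (2*v) du + (2*u + 1) dv
  For the y component: f_2(F) = 6*v*(2*u + 1); d F_2 = (0) du + (-3) dv
Combining and collecting du, dv coefficients:
  coeff of du: 2*v*(-8*u*v - 4*v - 3)
  coeff of dv: -16*u^2*v - 52*u*v - 6*u - 22*v - 3
F^* omega = (2*v*(-8*u*v - 4*v - 3)) du + (-16*u^2*v - 52*u*v - 6*u - 22*v - 3) dv.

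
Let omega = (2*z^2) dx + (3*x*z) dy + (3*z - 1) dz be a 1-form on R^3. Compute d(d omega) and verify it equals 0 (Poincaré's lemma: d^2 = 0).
d(d omega) = 0

Step 1: d omega = sum_{i<j} (∂f_j/∂x_i - ∂f_i/∂x_j) dx_i ∧ dx_j:
  coeff of dx ∧ dy: 3*z
  coeff of dx ∧ dz: -4*z
  coeff of dy ∧ dz: -3*x
Step 2: Apply d again to each 2-form coefficient. The only possible 3-form in R^3 is dx ∧ dy ∧ dz, with coefficient
  ∂(coeff of dy∧dz)/∂x - ∂(coeff of dx∧dz)/∂y + ∂(coeff of dx∧dy)/∂z
  = ∂/∂x (-3*x) - ∂/∂y (-4*z) + ∂/∂z (3*z).
Each of these terms simplifies to sums of mixed partials that cancel in pairs. The result is 0 (by equality of mixed partials for smooth functions — Schwarz / Clairaut).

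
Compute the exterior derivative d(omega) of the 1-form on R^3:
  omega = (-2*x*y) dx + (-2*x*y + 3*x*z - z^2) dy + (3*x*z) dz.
d(omega) = (2*x - 2*y + 3*z) dx ∧ dy + (3*z) dx ∧ dz + (-3*x + 2*z) dy ∧ dz

For a 1-form omega = sum_i f_i dx_i, the exterior derivative is
  d(omega) = sum_{i < j} (∂f_j/∂x_i - ∂f_i/∂x_j) dx_i ∧ dx_j.
  coefficient of dx ∧ dy: ∂f_2/∂x - ∂f_1/∂y = ∂(-2*x*y + 3*x*z - z^2)/∂x - ∂(-2*x*y)/∂y = 2*x - 2*y + 3*z
  coefficient of dx ∧ dz: ∂f_3/∂x - ∂f_1/∂z = ∂(3*x*z)/∂x - ∂(-2*x*y)/∂z = 3*z
  coefficient of dy ∧ dz: ∂f_3/∂y - ∂f_2/∂z = ∂(3*x*z)/∂y - ∂(-2*x*y + 3*x*z - z^2)/∂z = -3*x + 2*z
Assembling: d(omega) = (2*x - 2*y + 3*z) dx ∧ dy + (3*z) dx ∧ dz + (-3*x + 2*z) dy ∧ dz.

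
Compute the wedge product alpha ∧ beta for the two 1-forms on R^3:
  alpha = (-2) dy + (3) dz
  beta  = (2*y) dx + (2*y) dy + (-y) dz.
alpha ∧ beta = (4*y) dx ∧ dy + (-4*y) dy ∧ dz + (-6*y) dx ∧ dz

Distribute the wedge, using dx_i ∧ dx_j = -dx_j ∧ dx_i and dx_i ∧ dx_i = 0. For each pair (i, j) with i < j, the coefficient of dx_i ∧ dx_j in alpha ∧ beta is (alpha_i * beta_j - alpha_j * beta_i). Collecting: alpha ∧ beta = (4*y) dx ∧ dy + (-4*y) dy ∧ dz + (-6*y) dx ∧ dz.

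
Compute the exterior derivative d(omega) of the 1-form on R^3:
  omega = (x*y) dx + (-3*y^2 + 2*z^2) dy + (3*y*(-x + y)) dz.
d(omega) = (-x) dx ∧ dy + (-3*y) dx ∧ dz + (-3*x + 6*y - 4*z) dy ∧ dz

For a 1-form omega = sum_i f_i dx_i, the exterior derivative is
  d(omega) = sum_{i < j} (∂f_j/∂x_i - ∂f_i/∂x_j) dx_i ∧ dx_j.
  coefficient of dx ∧ dy: ∂f_2/∂x - ∂f_1/∂y = ∂(-3*y^2 + 2*z^2)/∂x - ∂(x*y)/∂y = -x
  coefficient of dx ∧ dz: ∂f_3/∂x - ∂f_1/∂z = ∂(3*y*(-x + y))/∂x - ∂(x*y)/∂z = -3*y
  coefficient of dy ∧ dz: ∂f_3/∂y - ∂f_2/∂z = ∂(3*y*(-x + y))/∂y - ∂(-3*y^2 + 2*z^2)/∂z = -3*x + 6*y - 4*z
Assembling: d(omega) = (-x) dx ∧ dy + (-3*y) dx ∧ dz + (-3*x + 6*y - 4*z) dy ∧ dz.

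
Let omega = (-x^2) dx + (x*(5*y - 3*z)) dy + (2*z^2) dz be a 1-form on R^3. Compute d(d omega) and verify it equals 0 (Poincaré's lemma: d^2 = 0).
d(d omega) = 0

Step 1: d omega = sum_{i<j} (∂f_j/∂x_i - ∂f_i/∂x_j) dx_i ∧ dx_j:
  coeff of dx ∧ dy: 5*y - 3*z
  coeff of dx ∧ dz: 0
  coeff of dy ∧ dz: 3*x
Step 2: Apply d again to each 2-form coefficient. The only possible 3-form in R^3 is dx ∧ dy ∧ dz, with coefficient
  ∂(coeff of dy∧dz)/∂x - ∂(coeff of dx∧dz)/∂y + ∂(coeff of dx∧dy)/∂z
  = ∂/∂x (3*x) - ∂/∂y (0) + ∂/∂z (5*y - 3*z).
Each of these terms simplifies to sums of mixed partials that cancel in pairs. The result is 0 (by equality of mixed partials for smooth functions — Schwarz / Clairaut).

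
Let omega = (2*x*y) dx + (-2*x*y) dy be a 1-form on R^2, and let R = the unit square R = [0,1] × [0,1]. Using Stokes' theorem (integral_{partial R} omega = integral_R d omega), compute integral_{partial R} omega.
integral_(partial R) omega = -2

Stokes: integral_partial_R omega = integral_R d omega with d omega = (∂Q/∂x - ∂P/∂y) dx ∧ dy.
  ∂Q/∂x = -2*y
  ∂P/∂y = 2*x
  integrand = ∂Q/∂x - ∂P/∂y = -2*x - 2*y.
Integrating over R: integral_0^1 integral_0^1 (-2*x - 2*y) dx dy = -2.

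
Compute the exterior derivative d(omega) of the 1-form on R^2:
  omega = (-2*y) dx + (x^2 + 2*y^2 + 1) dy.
d(omega) = (2*x + 2) dx ∧ dy

For a 1-form omega = sum_i f_i dx_i, the exterior derivative is
  d(omega) = sum_{i < j} (∂f_j/∂x_i - ∂f_i/∂x_j) dx_i ∧ dx_j.
  coefficient of dx ∧ dy: ∂f_2/∂x - ∂f_1/∂y = ∂(x^2 + 2*y^2 + 1)/∂x - ∂(-2*y)/∂y = 2*x + 2
Assembling: d(omega) = (2*x + 2) dx ∧ dy.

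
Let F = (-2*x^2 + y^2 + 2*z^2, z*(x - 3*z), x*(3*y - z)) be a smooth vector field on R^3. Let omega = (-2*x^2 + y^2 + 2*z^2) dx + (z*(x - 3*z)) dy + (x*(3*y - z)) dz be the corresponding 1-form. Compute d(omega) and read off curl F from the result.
d(omega) = (2*x + 6*z) dy ∧ dz + (-3*y + 5*z) dz ∧ dx + (-2*y + z) dx ∧ dy; curl F = (2*x + 6*z, -3*y + 5*z, -2*y + z)

d omega = sum_{i<j} (∂f_j/∂x_i - ∂f_i/∂x_j) dx_i ∧ dx_j. Under the identification (dy ∧ dz, dz ∧ dx, dx ∧ dy) ↔ (e_x, e_y, e_z), the coefficients are exactly the components of curl F. Compute:
  ∂R/∂y - ∂Q/∂z = (3*x) - (x - 6*z) = 2*x + 6*z
  ∂P/∂z - ∂R/∂x = (4*z) - (3*y - z) = -3*y + 5*z
  ∂Q/∂x - ∂P/∂y = (z) - (2*y) = -2*y + z.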